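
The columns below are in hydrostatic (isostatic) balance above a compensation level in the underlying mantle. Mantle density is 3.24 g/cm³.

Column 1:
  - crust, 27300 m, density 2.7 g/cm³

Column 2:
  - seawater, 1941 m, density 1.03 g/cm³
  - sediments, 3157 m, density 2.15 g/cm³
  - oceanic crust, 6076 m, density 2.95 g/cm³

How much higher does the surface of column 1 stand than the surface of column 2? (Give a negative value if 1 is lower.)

For any compensation level in the mantle, the mantle terms cancel and isostasy reduces to e = (Σt_1 − Σt_2) − (Σ(ρt)_1 − Σ(ρt)_2) / ρ_m.
Σt_1 = 27300 m; Σt_2 = 11174 m; Σ(ρt)_1 = 73710; Σ(ρt)_2 = 26710.98 (in m·g/cm³).
e = (27300 − 11174) − (73710 − 26710.98) / 3.24 = 1620 m.

1620 m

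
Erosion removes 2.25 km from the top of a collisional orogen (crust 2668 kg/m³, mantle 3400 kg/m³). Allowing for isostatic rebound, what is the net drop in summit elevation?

0.484 km

Rebound u = e ρ_c/ρ_m = 2.25 km × 2668/3400 = 1.766 km.
Net surface drop = e − u = 2.25 km − 1.766 km = e (ρ_m − ρ_c)/ρ_m = 0.484 km.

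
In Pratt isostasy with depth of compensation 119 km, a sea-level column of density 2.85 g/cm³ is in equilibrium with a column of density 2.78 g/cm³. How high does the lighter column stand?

ρ_ref D = ρ (D + h) → h = D (ρ_ref − ρ)/ρ.
h = 119 km × (2.85 − 2.78)/2.78 = 3 km.

3 km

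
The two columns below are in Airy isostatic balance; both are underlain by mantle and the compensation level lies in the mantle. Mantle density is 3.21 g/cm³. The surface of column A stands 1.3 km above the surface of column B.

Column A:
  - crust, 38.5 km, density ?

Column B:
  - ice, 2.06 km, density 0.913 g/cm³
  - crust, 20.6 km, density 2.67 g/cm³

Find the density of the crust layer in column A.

Take the compensation level at the base of the deeper column (depth z_c below the surface of column A) and equate Σ ρ_i t_i down to z_c; mantle fills any gap and the z_c terms cancel.
Column A: 38.5×ρ + (z_c − 38.5)×3.21
Column B: 1.3×0 + 2.06×0.913 + 20.6×2.67 + (z_c − 1.3 − 22.66)×3.21
The z_c×3.21 term appears on both sides and cancels. Collect the known terms of each column as K = Σ(ρt)_known − 3.21 × (depth of known layers): K_A = 0 − 3.21×38.5 = −123.585; K_B = 56.88278 − 3.21×(1.3 + 22.66) = −20.02882.
Balance: K_A + 38.5×ρ = K_B, so ρ = (K_B − K_A)/38.5 = 103.556/38.5 = 2.69 g/cm³.

2.69 g/cm³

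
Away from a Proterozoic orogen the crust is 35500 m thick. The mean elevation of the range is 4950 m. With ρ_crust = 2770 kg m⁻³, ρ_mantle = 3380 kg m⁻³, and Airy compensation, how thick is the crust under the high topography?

Root depth r = h ρ_c / (ρ_m − ρ_c) = 4950 m × 2770 / 610 = 22480 m.
Total thickness = T + h + r = 35500 m + 4950 m + 22480 m = 62900 m.

62900 m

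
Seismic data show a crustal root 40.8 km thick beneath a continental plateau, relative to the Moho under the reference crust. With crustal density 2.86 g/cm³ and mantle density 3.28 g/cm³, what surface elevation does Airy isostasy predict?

5.99 km

By Archimedes' principle applied to the lithosphere: ρ_c h = (ρ_m − ρ_c) r.
h = r (ρ_m − ρ_c) / ρ_c = 40.8 km × (3.28 − 2.86) / 2.86 = 5.99 km.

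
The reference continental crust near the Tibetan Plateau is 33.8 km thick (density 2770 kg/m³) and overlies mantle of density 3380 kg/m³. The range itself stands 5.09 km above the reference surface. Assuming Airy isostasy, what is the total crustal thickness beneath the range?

62 km

Root depth r = h ρ_c / (ρ_m − ρ_c) = 5.09 km × 2770 / 610 = 23.11 km.
Total thickness = T + h + r = 33.8 km + 5.09 km + 23.11 km = 62 km.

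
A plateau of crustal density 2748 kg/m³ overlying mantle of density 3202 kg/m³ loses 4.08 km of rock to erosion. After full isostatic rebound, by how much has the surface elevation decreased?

0.578 km

Rebound u = e ρ_c/ρ_m = 4.08 km × 2748/3202 = 3.502 km.
Net surface drop = e − u = 4.08 km − 3.502 km = e (ρ_m − ρ_c)/ρ_m = 0.578 km.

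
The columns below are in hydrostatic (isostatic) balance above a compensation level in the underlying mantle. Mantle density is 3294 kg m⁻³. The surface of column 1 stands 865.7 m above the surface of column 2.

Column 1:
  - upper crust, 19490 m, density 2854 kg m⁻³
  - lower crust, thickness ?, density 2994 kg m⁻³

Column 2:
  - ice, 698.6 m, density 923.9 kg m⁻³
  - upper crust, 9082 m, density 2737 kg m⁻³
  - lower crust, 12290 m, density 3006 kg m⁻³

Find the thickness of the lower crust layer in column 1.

15100 m

Take the compensation level at the base of the deeper column (depth z_c below the surface of column 1) and equate Σ ρ_i t_i down to z_c; mantle fills any gap and the z_c terms cancel.
Column 1: 19490×2854 + x×2994 + (z_c − 19490 − x)×3294
Column 2: 865.7×0 + 698.6×923.9 + 9082×2737 + 12290×3006 + (z_c − 865.7 − 22070.6)×3294
The z_c×3294 term appears on both sides and cancels. Collect the known terms of each column as K = Σ(ρt)_known − 3294 × (depth of known layers): K_1 = 55624460 − 3294×19490 = −8575600; K_2 = 62446610.5 − 3294×(865.7 + 22070.6) = −13105561.7.
Balance: K_1 − x×(3294 − 2994) = K_2, so x = (K_1 − K_2)/(3294 − 2994) = 4529960/300 = 15100 m.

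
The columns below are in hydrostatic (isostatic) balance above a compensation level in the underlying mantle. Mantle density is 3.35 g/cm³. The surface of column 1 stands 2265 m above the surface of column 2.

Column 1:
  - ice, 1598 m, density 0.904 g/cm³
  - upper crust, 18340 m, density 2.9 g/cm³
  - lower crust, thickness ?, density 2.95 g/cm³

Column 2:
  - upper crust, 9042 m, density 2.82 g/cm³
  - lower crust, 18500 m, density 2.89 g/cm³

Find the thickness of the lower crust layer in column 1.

21800 m

Take the compensation level at the base of the deeper column (depth z_c below the surface of column 1) and equate Σ ρ_i t_i down to z_c; mantle fills any gap and the z_c terms cancel.
Column 1: 1598×0.904 + 18340×2.9 + x×2.95 + (z_c − 19938 − x)×3.35
Column 2: 2265×0 + 9042×2.82 + 18500×2.89 + (z_c − 2265 − 27542)×3.35
The z_c×3.35 term appears on both sides and cancels. Collect the known terms of each column as K = Σ(ρt)_known − 3.35 × (depth of known layers): K_1 = 54630.592 − 3.35×19938 = −12161.708; K_2 = 78963.44 − 3.35×(2265 + 27542) = −20890.01.
Balance: K_1 − x×(3.35 − 2.95) = K_2, so x = (K_1 − K_2)/(3.35 − 2.95) = 8728.3/0.4 = 21800 m.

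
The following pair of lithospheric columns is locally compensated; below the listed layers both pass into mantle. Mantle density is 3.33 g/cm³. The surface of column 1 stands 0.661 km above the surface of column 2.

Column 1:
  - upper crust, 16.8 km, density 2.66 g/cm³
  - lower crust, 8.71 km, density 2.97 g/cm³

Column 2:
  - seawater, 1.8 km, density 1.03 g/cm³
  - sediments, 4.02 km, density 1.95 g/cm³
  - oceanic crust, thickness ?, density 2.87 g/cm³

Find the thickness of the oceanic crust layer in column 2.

5.44 km

Take the compensation level at the base of the deeper column (depth z_c below the surface of column 1) and equate Σ ρ_i t_i down to z_c; mantle fills any gap and the z_c terms cancel.
Column 1: 16.8×2.66 + 8.71×2.97 + (z_c − 25.51)×3.33
Column 2: 0.661×0 + 1.8×1.03 + 4.02×1.95 + x×2.87 + (z_c − 0.661 − 5.82 − x)×3.33
The z_c×3.33 term appears on both sides and cancels. Collect the known terms of each column as K = Σ(ρt)_known − 3.33 × (depth of known layers): K_1 = 70.5567 − 3.33×25.51 = −14.3916; K_2 = 9.693 − 3.33×(0.661 + 5.82) = −11.88873.
Balance: K_1 = K_2 − x×(3.33 − 2.87), so x = (K_2 − K_1)/(3.33 − 2.87) = 2.50287/0.46 = 5.44 km.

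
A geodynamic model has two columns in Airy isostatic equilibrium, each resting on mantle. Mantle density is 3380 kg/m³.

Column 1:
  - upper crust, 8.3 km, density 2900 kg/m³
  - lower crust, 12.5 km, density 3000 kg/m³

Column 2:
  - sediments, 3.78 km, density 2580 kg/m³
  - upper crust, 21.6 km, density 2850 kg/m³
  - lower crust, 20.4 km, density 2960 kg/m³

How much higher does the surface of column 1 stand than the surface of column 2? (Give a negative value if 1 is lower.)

−4.23 km

For any compensation level in the mantle, the mantle terms cancel and isostasy reduces to e = (Σt_1 − Σt_2) − (Σ(ρt)_1 − Σ(ρt)_2) / ρ_m.
Σt_1 = 20.8 km; Σt_2 = 45.78 km; Σ(ρt)_1 = 61570; Σ(ρt)_2 = 131696.4 (in km·kg/m³).
e = (20.8 − 45.78) − (61570 − 131696.4) / 3380 = −4.23 km.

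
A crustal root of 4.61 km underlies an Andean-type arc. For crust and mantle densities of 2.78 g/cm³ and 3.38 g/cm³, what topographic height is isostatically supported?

In Airy isostatic equilibrium: ρ_c h = (ρ_m − ρ_c) r.
h = r (ρ_m − ρ_c) / ρ_c = 4.61 km × (3.38 − 2.78) / 2.78 = 0.995 km.

0.995 km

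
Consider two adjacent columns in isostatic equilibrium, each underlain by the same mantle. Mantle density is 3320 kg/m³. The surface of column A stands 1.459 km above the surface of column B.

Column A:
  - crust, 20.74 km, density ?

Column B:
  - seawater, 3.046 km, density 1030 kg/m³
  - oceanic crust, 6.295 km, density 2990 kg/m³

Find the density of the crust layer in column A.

2650 kg/m³

Take the compensation level at the base of the deeper column (depth z_c below the surface of column A) and equate Σ ρ_i t_i down to z_c; mantle fills any gap and the z_c terms cancel.
Column A: 20.74×ρ + (z_c − 20.74)×3320
Column B: 1.459×0 + 3.046×1030 + 6.295×2990 + (z_c − 1.459 − 9.341)×3320
The z_c×3320 term appears on both sides and cancels. Collect the known terms of each column as K = Σ(ρt)_known − 3320 × (depth of known layers): K_A = 0 − 3320×20.74 = −68856.8; K_B = 21959.43 − 3320×(1.459 + 9.341) = −13896.57.
Balance: K_A + 20.74×ρ = K_B, so ρ = (K_B − K_A)/20.74 = 54960.2/20.74 = 2650 kg/m³.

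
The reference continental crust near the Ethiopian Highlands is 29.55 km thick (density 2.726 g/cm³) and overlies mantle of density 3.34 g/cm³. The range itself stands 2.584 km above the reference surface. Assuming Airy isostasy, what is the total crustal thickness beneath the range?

43.6 km

Root depth r = h ρ_c / (ρ_m − ρ_c) = 2.584 km × 2.726 / 0.614 = 11.47 km.
Total thickness = T + h + r = 29.55 km + 2.584 km + 11.47 km = 43.6 km.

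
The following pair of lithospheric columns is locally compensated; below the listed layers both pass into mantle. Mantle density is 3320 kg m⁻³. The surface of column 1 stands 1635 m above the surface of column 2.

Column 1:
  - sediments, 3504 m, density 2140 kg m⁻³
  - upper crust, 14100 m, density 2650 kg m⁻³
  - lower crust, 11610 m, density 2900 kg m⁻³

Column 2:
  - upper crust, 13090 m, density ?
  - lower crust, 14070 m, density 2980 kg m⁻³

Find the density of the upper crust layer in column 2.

Take the compensation level at the base of the deeper column (depth z_c below the surface of column 1) and equate Σ ρ_i t_i down to z_c; mantle fills any gap and the z_c terms cancel.
Column 1: 3504×2140 + 14100×2650 + 11610×2900 + (z_c − 29214)×3320
Column 2: 1635×0 + 13090×ρ + 14070×2980 + (z_c − 1635 − 27160)×3320
The z_c×3320 term appears on both sides and cancels. Collect the known terms of each column as K = Σ(ρt)_known − 3320 × (depth of known layers): K_1 = 78532560 − 3320×29214 = −18457920; K_2 = 41928600 − 3320×(1635 + 27160) = −53670800.
Balance: K_1 = K_2 + 13090×ρ, so ρ = (K_1 − K_2)/13090 = 35212900/13090 = 2690 kg m⁻³.

2690 kg m⁻³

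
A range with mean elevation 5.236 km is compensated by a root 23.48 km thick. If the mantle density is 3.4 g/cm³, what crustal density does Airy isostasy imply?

2.78 g/cm³

ρ_c h = (ρ_m − ρ_c) r → ρ_c (h + r) = ρ_m r → ρ_c = ρ_m r / (h + r).
ρ_c = 3.4 × 23.48 km / (5.236 km + 23.48 km) = 2.78 g/cm³.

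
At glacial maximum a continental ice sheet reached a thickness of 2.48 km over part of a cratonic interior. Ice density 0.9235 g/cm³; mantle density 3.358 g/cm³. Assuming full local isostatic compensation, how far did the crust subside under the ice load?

0.682 km

Balancing pressure at the compensation depth: the ice load ρ_ice t is balanced by mantle displaced below, ρ_m s.
s = t ρ_ice / ρ_m = 2.48 km × 0.9235/3.358 = 0.682 km.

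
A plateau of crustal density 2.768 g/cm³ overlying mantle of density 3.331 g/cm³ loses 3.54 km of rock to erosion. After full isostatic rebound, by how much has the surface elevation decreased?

Rebound u = e ρ_c/ρ_m = 3.54 km × 2.768/3.331 = 2.942 km.
Net surface drop = e − u = 3.54 km − 2.942 km = e (ρ_m − ρ_c)/ρ_m = 0.598 km.

0.598 km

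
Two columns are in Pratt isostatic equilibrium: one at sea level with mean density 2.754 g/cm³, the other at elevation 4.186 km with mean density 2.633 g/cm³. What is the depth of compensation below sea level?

91.1 km

ρ_ref D = ρ (D + h) → D (ρ_ref − ρ) = ρ h.
D = ρ h/(ρ_ref − ρ) = 2.633 × 4.186 km/(2.754 − 2.633) = 91.1 km.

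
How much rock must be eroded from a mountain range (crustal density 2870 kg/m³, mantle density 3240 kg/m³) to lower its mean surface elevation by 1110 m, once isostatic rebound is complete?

Net drop Δ = e − u = e − e ρ_c/ρ_m = e (ρ_m − ρ_c)/ρ_m.
e = Δ ρ_m/(ρ_m − ρ_c) = 1110 m × 3240/370 = 9720 m.

9720 m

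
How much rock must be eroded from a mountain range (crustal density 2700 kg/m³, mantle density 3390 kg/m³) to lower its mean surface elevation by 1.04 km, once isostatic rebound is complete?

Net drop Δ = e − u = e − e ρ_c/ρ_m = e (ρ_m − ρ_c)/ρ_m.
e = Δ ρ_m/(ρ_m − ρ_c) = 1.04 km × 3390/690 = 5.11 km.

5.11 km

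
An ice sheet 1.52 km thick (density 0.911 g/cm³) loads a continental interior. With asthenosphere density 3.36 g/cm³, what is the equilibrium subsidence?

0.412 km

For local isostatic compensation: the ice load ρ_ice t is balanced by mantle displaced below, ρ_m s.
s = t ρ_ice / ρ_m = 1.52 km × 0.911/3.36 = 0.412 km.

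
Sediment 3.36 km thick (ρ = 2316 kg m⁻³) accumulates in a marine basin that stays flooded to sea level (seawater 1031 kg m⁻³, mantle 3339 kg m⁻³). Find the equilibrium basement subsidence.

Submarine loading: the sediment displaces seawater, and the subsidence is in turn flooded, so s (ρ_m − ρ_w) = t (ρ_sed − ρ_w).
s = 3.36 km × (2316 − 1031) / (3339 − 1031) = 1.87 km.

1.87 km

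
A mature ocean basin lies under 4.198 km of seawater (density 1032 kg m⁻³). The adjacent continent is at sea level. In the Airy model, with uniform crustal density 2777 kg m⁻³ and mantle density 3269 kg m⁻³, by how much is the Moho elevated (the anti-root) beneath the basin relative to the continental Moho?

Equating mass per unit area of the two columns: replacing crust with seawater at the top is compensated by replacing crust with mantle at the base: d (ρ_c − ρ_w) = a (ρ_m − ρ_c).
a = d (ρ_c − ρ_w)/(ρ_m − ρ_c) = 4.198 km × 1745/492 = 14.9 km.

14.9 km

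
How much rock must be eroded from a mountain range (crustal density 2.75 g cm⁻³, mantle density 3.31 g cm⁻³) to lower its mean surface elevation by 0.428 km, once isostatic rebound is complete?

2.53 km

Net drop Δ = e − u = e − e ρ_c/ρ_m = e (ρ_m − ρ_c)/ρ_m.
e = Δ ρ_m/(ρ_m − ρ_c) = 0.428 km × 3.31/0.56 = 2.53 km.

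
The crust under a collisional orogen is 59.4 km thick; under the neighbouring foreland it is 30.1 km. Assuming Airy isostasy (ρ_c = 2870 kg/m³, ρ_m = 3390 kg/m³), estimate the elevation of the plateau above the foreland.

4.49 km

Excess crust Δ = 59.4 km − 30.1 km = 29.3 km, split between elevation h and root r with h + r = Δ.
Airy balance ρ_c h = (ρ_m − ρ_c) r gives r = h ρ_c/(ρ_m − ρ_c), so h (1 + ρ_c/(ρ_m − ρ_c)) = Δ, i.e. h = Δ (ρ_m − ρ_c)/ρ_m.
h = 29.3 km × 520/3390 = 4.49 km.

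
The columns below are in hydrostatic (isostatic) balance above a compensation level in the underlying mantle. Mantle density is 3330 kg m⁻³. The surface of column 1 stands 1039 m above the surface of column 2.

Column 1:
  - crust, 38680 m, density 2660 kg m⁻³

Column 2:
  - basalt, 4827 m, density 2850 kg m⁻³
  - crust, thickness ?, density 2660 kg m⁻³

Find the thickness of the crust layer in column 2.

Take the compensation level at the base of the deeper column (depth z_c below the surface of column 1) and equate Σ ρ_i t_i down to z_c; mantle fills any gap and the z_c terms cancel.
Column 1: 38680×2660 + (z_c − 38680)×3330
Column 2: 1039×0 + 4827×2850 + x×2660 + (z_c − 1039 − 4827 − x)×3330
The z_c×3330 term appears on both sides and cancels. Collect the known terms of each column as K = Σ(ρt)_known − 3330 × (depth of known layers): K_1 = 102888800 − 3330×38680 = −25915600; K_2 = 13756950 − 3330×(1039 + 4827) = −5776830.
Balance: K_1 = K_2 − x×(3330 − 2660), so x = (K_2 − K_1)/(3330 − 2660) = 20138800/670 = 30100 m.

30100 m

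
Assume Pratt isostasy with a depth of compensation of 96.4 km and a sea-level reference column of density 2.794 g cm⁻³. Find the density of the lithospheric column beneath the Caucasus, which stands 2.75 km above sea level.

2.72 g cm⁻³

Pratt balance: ρ_ref D = ρ (D + h).
ρ = ρ_ref D/(D + h) = 2.794 × 96.4 km/(96.4 km + 2.75 km) = 2.72 g cm⁻³.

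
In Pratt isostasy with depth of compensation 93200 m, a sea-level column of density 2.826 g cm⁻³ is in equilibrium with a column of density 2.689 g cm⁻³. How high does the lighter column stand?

ρ_ref D = ρ (D + h) → h = D (ρ_ref − ρ)/ρ.
h = 93200 m × (2.826 − 2.689)/2.689 = 4750 m.

4750 m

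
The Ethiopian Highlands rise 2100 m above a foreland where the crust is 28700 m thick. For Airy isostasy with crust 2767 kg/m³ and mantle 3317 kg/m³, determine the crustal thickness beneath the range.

41400 m

Root depth r = h ρ_c / (ρ_m − ρ_c) = 2100 m × 2767 / 550 = 10560 m.
Total thickness = T + h + r = 28700 m + 2100 m + 10560 m = 41400 m.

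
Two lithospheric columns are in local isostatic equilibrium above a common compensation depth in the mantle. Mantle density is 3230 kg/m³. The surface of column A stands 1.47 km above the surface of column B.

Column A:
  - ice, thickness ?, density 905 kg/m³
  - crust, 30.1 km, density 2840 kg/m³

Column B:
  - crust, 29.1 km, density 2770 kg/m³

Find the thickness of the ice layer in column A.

Take the compensation level at the base of the deeper column (depth z_c below the surface of column A) and equate Σ ρ_i t_i down to z_c; mantle fills any gap and the z_c terms cancel.
Column A: x×905 + 30.1×2840 + (z_c − 30.1 − x)×3230
Column B: 1.47×0 + 29.1×2770 + (z_c − 1.47 − 29.1)×3230
The z_c×3230 term appears on both sides and cancels. Collect the known terms of each column as K = Σ(ρt)_known − 3230 × (depth of known layers): K_A = 85484 − 3230×30.1 = −11739; K_B = 80607 − 3230×(1.47 + 29.1) = −18134.1.
Balance: K_A − x×(3230 − 905) = K_B, so x = (K_A − K_B)/(3230 − 905) = 6395.1/2325 = 2.75 km.

2.75 km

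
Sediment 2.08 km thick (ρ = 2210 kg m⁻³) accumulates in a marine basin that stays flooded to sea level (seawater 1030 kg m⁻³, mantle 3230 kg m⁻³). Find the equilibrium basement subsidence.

1.12 km

Submarine loading: the sediment displaces seawater, and the subsidence is in turn flooded, so s (ρ_m − ρ_w) = t (ρ_sed − ρ_w).
s = 2.08 km × (2210 − 1030) / (3230 − 1030) = 1.12 km.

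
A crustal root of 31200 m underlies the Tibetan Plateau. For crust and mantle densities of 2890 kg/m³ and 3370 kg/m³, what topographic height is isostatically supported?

5180 m

Balancing pressure at the compensation depth: ρ_c h = (ρ_m − ρ_c) r.
h = r (ρ_m − ρ_c) / ρ_c = 31200 m × (3370 − 2890) / 2890 = 5180 m.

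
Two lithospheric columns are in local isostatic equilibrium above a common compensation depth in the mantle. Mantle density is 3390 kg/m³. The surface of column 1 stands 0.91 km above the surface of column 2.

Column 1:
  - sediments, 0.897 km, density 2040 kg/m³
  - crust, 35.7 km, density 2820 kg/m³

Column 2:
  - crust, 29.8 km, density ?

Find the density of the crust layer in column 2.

2770 kg/m³

Take the compensation level at the base of the deeper column (depth z_c below the surface of column 1) and equate Σ ρ_i t_i down to z_c; mantle fills any gap and the z_c terms cancel.
Column 1: 0.897×2040 + 35.7×2820 + (z_c − 36.597)×3390
Column 2: 0.91×0 + 29.8×ρ + (z_c − 0.91 − 29.8)×3390
The z_c×3390 term appears on both sides and cancels. Collect the known terms of each column as K = Σ(ρt)_known − 3390 × (depth of known layers): K_1 = 102503.88 − 3390×36.597 = −21559.95; K_2 = 0 − 3390×(0.91 + 29.8) = −104106.9.
Balance: K_1 = K_2 + 29.8×ρ, so ρ = (K_1 − K_2)/29.8 = 82546.9/29.8 = 2770 kg/m³.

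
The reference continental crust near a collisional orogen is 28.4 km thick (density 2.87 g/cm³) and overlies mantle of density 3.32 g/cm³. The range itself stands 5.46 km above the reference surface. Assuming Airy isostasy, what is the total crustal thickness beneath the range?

Root depth r = h ρ_c / (ρ_m − ρ_c) = 5.46 km × 2.87 / 0.45 = 34.82 km.
Total thickness = T + h + r = 28.4 km + 5.46 km + 34.82 km = 68.7 km.

68.7 km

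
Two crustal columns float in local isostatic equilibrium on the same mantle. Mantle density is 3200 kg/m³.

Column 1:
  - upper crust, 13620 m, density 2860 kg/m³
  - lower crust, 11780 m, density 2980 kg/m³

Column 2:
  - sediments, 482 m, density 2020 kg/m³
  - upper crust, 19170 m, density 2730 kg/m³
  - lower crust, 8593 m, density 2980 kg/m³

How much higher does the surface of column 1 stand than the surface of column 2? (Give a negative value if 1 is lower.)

For any compensation level in the mantle, the mantle terms cancel and isostasy reduces to e = (Σt_1 − Σt_2) − (Σ(ρt)_1 − Σ(ρt)_2) / ρ_m.
Σt_1 = 25400 m; Σt_2 = 28245 m; Σ(ρt)_1 = 74057600; Σ(ρt)_2 = 78914880 (in m·kg/m³).
e = (25400 − 28245) − (74057600 − 78914880) / 3200 = −1330 m.

−1330 m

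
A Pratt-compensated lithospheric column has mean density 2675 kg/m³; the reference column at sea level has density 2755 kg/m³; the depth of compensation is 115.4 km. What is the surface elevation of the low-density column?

ρ_ref D = ρ (D + h) → h = D (ρ_ref − ρ)/ρ.
h = 115.4 km × (2755 − 2675)/2675 = 3.45 km.

3.45 km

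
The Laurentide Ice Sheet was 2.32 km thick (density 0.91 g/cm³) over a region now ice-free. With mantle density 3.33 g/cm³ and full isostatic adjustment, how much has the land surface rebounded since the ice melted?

Removing the load lets mantle flow back in; uplift u satisfies ρ_ice t = ρ_m u.
u = t ρ_ice/ρ_m = 2.32 km × 0.91/3.33 = 0.634 km.

0.634 km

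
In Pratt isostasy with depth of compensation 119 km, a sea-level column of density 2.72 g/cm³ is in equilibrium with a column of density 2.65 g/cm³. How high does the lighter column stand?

3.14 km

ρ_ref D = ρ (D + h) → h = D (ρ_ref − ρ)/ρ.
h = 119 km × (2.72 − 2.65)/2.65 = 3.14 km.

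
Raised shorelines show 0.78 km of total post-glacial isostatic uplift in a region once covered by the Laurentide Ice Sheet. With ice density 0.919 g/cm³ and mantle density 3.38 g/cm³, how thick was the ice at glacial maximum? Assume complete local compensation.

u = t ρ_ice/ρ_m → t = u ρ_m/ρ_ice = 0.78 km × 3.38/0.919 = 2.87 km.

2.87 km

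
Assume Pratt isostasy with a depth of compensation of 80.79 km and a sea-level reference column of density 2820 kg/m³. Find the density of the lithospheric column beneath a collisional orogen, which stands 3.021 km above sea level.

Pratt balance: ρ_ref D = ρ (D + h).
ρ = ρ_ref D/(D + h) = 2820 × 80.79 km/(80.79 km + 3.021 km) = 2720 kg/m³.

2720 kg/m³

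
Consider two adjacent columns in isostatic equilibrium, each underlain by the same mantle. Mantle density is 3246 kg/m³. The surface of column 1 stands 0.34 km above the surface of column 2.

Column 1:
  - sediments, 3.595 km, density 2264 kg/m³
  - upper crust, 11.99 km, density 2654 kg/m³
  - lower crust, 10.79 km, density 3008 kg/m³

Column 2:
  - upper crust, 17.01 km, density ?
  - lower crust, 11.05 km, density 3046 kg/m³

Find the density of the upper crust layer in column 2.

Take the compensation level at the base of the deeper column (depth z_c below the surface of column 1) and equate Σ ρ_i t_i down to z_c; mantle fills any gap and the z_c terms cancel.
Column 1: 3.595×2264 + 11.99×2654 + 10.79×3008 + (z_c − 26.375)×3246
Column 2: 0.34×0 + 17.01×ρ + 11.05×3046 + (z_c − 0.34 − 28.06)×3246
The z_c×3246 term appears on both sides and cancels. Collect the known terms of each column as K = Σ(ρt)_known − 3246 × (depth of known layers): K_1 = 72416.86 − 3246×26.375 = −13196.39; K_2 = 33658.3 − 3246×(0.34 + 28.06) = −58528.1.
Balance: K_1 = K_2 + 17.01×ρ, so ρ = (K_1 − K_2)/17.01 = 45331.7/17.01 = 2670 kg/m³.

2670 kg/m³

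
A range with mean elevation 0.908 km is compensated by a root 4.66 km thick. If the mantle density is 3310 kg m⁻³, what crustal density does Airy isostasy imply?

ρ_c h = (ρ_m − ρ_c) r → ρ_c (h + r) = ρ_m r → ρ_c = ρ_m r / (h + r).
ρ_c = 3310 × 4.66 km / (0.908 km + 4.66 km) = 2770 kg m⁻³.

2770 kg m⁻³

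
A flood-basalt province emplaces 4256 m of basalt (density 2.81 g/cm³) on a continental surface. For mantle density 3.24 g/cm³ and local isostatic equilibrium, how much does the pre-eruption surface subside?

Subaerial loading: s = t ρ_load / ρ_m.
s = 4256 m × 2.81/3.24 = 3690 m.

3690 m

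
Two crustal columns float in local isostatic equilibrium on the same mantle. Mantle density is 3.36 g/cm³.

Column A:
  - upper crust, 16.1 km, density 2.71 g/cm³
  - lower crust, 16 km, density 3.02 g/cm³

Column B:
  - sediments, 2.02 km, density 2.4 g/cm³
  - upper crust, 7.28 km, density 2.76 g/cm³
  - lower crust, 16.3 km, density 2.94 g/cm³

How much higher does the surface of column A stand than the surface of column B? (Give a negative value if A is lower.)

0.819 km

For any compensation level in the mantle, the mantle terms cancel and isostasy reduces to e = (Σt_A − Σt_B) − (Σ(ρt)_A − Σ(ρt)_B) / ρ_m.
Σt_A = 32.1 km; Σt_B = 25.6 km; Σ(ρt)_A = 91.951; Σ(ρt)_B = 72.8628 (in km·g/cm³).
e = (32.1 − 25.6) − (91.951 − 72.8628) / 3.36 = 0.819 km.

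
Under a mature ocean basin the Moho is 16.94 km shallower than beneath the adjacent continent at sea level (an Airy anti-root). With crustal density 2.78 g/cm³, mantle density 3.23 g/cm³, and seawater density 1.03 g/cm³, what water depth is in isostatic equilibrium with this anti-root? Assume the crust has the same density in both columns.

4.36 km

Replacing a thickness d of crust by seawater at the top must be balanced by replacing crust with mantle at the base: d (ρ_c − ρ_w) = a (ρ_m − ρ_c).
d = a (ρ_m − ρ_c)/(ρ_c − ρ_w) = 16.94 km × 0.45/1.75 = 4.36 km.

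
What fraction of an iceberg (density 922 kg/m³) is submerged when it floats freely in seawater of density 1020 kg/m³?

90.4%

Submerged fraction = ρ_obj/ρ_fluid = 922/1020 = 90.4%.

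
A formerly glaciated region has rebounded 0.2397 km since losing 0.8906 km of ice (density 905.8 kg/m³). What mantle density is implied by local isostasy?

3370 kg/m³

ρ_m = ρ_ice t / u = 905.8 × 0.8906 km/0.2397 km = 3370 kg/m³.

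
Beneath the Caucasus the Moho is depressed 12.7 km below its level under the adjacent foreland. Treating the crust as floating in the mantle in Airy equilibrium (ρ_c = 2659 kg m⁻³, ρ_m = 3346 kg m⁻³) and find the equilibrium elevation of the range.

Balancing pressure at the compensation depth: ρ_c h = (ρ_m − ρ_c) r.
h = r (ρ_m − ρ_c) / ρ_c = 12.7 km × (3346 − 2659) / 2659 = 3.28 km.

3.28 km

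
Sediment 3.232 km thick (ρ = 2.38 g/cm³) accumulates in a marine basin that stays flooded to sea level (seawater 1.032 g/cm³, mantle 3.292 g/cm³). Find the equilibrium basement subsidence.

Submarine loading: the sediment displaces seawater, and the subsidence is in turn flooded, so s (ρ_m − ρ_w) = t (ρ_sed − ρ_w).
s = 3.232 km × (2.38 − 1.032) / (3.292 − 1.032) = 1.93 km.

1.93 km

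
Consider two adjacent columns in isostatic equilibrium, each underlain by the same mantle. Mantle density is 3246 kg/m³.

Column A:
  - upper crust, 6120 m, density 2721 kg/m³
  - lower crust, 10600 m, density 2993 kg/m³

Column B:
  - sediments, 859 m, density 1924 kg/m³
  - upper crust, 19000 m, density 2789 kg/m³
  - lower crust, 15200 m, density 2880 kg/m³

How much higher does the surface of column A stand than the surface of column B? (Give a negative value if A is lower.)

−2920 m

For any compensation level in the mantle, the mantle terms cancel and isostasy reduces to e = (Σt_A − Σt_B) − (Σ(ρt)_A − Σ(ρt)_B) / ρ_m.
Σt_A = 16720 m; Σt_B = 35059 m; Σ(ρt)_A = 48378320; Σ(ρt)_B = 98419716 (in m·kg/m³).
e = (16720 − 35059) − (48378320 − 98419716) / 3246 = −2920 m.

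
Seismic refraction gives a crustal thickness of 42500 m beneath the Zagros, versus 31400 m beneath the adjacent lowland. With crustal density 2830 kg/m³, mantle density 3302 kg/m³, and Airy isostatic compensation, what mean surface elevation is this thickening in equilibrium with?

Excess crust Δ = 42500 m − 31400 m = 11100 m, split between elevation h and root r with h + r = Δ.
Airy balance ρ_c h = (ρ_m − ρ_c) r gives r = h ρ_c/(ρ_m − ρ_c), so h (1 + ρ_c/(ρ_m − ρ_c)) = Δ, i.e. h = Δ (ρ_m − ρ_c)/ρ_m.
h = 11100 m × 472/3302 = 1590 m.

1590 m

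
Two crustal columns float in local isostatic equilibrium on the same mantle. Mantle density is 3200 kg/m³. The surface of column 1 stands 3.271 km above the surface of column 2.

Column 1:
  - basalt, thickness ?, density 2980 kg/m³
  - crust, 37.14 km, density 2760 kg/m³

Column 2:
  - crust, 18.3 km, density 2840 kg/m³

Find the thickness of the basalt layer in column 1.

Take the compensation level at the base of the deeper column (depth z_c below the surface of column 1) and equate Σ ρ_i t_i down to z_c; mantle fills any gap and the z_c terms cancel.
Column 1: x×2980 + 37.14×2760 + (z_c − 37.14 − x)×3200
Column 2: 3.271×0 + 18.3×2840 + (z_c − 3.271 − 18.3)×3200
The z_c×3200 term appears on both sides and cancels. Collect the known terms of each column as K = Σ(ρt)_known − 3200 × (depth of known layers): K_1 = 102506.4 − 3200×37.14 = −16341.6; K_2 = 51972 − 3200×(3.271 + 18.3) = −17055.2.
Balance: K_1 − x×(3200 − 2980) = K_2, so x = (K_1 − K_2)/(3200 − 2980) = 713.6/220 = 3.24 km.

3.24 km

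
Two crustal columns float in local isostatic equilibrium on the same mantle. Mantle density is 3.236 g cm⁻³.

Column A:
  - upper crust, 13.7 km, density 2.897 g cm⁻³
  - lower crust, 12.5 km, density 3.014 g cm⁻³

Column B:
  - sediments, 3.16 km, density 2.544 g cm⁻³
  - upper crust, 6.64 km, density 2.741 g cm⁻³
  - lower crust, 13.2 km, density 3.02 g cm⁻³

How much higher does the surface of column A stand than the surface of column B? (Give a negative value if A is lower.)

For any compensation level in the mantle, the mantle terms cancel and isostasy reduces to e = (Σt_A − Σt_B) − (Σ(ρt)_A − Σ(ρt)_B) / ρ_m.
Σt_A = 26.2 km; Σt_B = 23 km; Σ(ρt)_A = 77.3639; Σ(ρt)_B = 66.10328 (in km·g cm⁻³).
e = (26.2 − 23) − (77.3639 − 66.10328) / 3.236 = −0.28 km.

−0.28 km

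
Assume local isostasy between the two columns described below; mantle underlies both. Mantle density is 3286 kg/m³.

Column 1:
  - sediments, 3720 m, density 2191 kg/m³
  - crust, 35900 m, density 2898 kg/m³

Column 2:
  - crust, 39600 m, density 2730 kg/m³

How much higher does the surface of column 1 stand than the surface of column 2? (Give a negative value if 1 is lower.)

−1220 m

For any compensation level in the mantle, the mantle terms cancel and isostasy reduces to e = (Σt_1 − Σt_2) − (Σ(ρt)_1 − Σ(ρt)_2) / ρ_m.
Σt_1 = 39620 m; Σt_2 = 39600 m; Σ(ρt)_1 = 112188720; Σ(ρt)_2 = 108108000 (in m·kg/m³).
e = (39620 − 39600) − (112188720 − 108108000) / 3286 = −1220 m.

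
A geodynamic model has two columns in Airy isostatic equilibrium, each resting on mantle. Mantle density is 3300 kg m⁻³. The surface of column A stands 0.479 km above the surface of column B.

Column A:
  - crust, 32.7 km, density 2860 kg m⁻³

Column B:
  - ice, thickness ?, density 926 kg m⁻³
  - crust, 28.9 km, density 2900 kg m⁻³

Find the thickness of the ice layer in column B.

Take the compensation level at the base of the deeper column (depth z_c below the surface of column A) and equate Σ ρ_i t_i down to z_c; mantle fills any gap and the z_c terms cancel.
Column A: 32.7×2860 + (z_c − 32.7)×3300
Column B: 0.479×0 + x×926 + 28.9×2900 + (z_c − 0.479 − 28.9 − x)×3300
The z_c×3300 term appears on both sides and cancels. Collect the known terms of each column as K = Σ(ρt)_known − 3300 × (depth of known layers): K_A = 93522 − 3300×32.7 = −14388; K_B = 83810 − 3300×(0.479 + 28.9) = −13140.7.
Balance: K_A = K_B − x×(3300 − 926), so x = (K_B − K_A)/(3300 − 926) = 1247.3/2374 = 0.525 km.

0.525 km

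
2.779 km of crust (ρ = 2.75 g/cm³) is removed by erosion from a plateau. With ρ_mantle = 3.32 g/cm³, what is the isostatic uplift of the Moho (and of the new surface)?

Unloading: uplift u = e ρ_c/ρ_m = 2.779 km × 2.75/3.32 = 2.3 km.

2.3 km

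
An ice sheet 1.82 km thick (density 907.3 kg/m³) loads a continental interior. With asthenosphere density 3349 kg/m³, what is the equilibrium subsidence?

0.493 km

Equating mass per unit area of the two columns: the ice load ρ_ice t is balanced by mantle displaced below, ρ_m s.
s = t ρ_ice / ρ_m = 1.82 km × 907.3/3349 = 0.493 km.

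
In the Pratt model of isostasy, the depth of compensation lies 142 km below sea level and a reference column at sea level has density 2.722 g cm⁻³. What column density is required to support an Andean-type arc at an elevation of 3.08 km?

2.66 g cm⁻³

Pratt balance: ρ_ref D = ρ (D + h).
ρ = ρ_ref D/(D + h) = 2.722 × 142 km/(142 km + 3.08 km) = 2.66 g cm⁻³.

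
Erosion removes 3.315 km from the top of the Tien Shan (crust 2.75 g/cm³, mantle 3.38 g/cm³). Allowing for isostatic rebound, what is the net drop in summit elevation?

0.618 km

Rebound u = e ρ_c/ρ_m = 3.315 km × 2.75/3.38 = 2.697 km.
Net surface drop = e − u = 3.315 km − 2.697 km = e (ρ_m − ρ_c)/ρ_m = 0.618 km.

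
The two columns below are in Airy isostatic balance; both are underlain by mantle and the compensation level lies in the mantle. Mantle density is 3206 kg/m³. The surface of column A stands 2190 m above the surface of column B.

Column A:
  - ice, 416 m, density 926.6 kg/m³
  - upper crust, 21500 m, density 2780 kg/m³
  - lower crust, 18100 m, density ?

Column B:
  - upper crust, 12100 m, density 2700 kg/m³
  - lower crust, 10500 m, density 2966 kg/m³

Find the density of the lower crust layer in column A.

Take the compensation level at the base of the deeper column (depth z_c below the surface of column A) and equate Σ ρ_i t_i down to z_c; mantle fills any gap and the z_c terms cancel.
Column A: 416×926.6 + 21500×2780 + 18100×ρ + (z_c − 40016)×3206
Column B: 2190×0 + 12100×2700 + 10500×2966 + (z_c − 2190 − 22600)×3206
The z_c×3206 term appears on both sides and cancels. Collect the known terms of each column as K = Σ(ρt)_known − 3206 × (depth of known layers): K_A = 60155465.6 − 3206×40016 = −68135830.4; K_B = 63813000 − 3206×(2190 + 22600) = −15663740.
Balance: K_A + 18100×ρ = K_B, so ρ = (K_B − K_A)/18100 = 52472100/18100 = 2900 kg/m³.

2900 kg/m³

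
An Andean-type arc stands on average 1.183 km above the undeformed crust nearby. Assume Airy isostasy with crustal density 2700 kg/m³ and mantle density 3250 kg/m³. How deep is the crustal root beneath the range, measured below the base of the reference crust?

Balancing pressure at the compensation depth: the weight of the topography is balanced by the buoyancy of the root, ρ_c h = (ρ_m − ρ_c) r.
r = h · ρ_c / (ρ_m − ρ_c) = 1.183 km × 2700 / (3250 − 2700) = 5.81 km.

5.81 km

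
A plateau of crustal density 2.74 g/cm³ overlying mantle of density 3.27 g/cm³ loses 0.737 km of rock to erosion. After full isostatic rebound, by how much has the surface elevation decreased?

Rebound u = e ρ_c/ρ_m = 0.737 km × 2.74/3.27 = 0.6175 km.
Net surface drop = e − u = 0.737 km − 0.6175 km = e (ρ_m − ρ_c)/ρ_m = 0.119 km.

0.119 km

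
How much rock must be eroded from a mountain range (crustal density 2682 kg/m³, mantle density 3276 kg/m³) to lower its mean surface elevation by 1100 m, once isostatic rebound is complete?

Net drop Δ = e − u = e − e ρ_c/ρ_m = e (ρ_m − ρ_c)/ρ_m.
e = Δ ρ_m/(ρ_m − ρ_c) = 1100 m × 3276/594 = 6070 m.

6070 m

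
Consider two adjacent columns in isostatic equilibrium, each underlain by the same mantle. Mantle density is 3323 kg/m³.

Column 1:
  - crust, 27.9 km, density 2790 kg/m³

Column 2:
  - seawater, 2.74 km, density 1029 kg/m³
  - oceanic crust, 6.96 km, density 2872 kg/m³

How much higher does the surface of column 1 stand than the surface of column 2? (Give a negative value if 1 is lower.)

1.64 km

For any compensation level in the mantle, the mantle terms cancel and isostasy reduces to e = (Σt_1 − Σt_2) − (Σ(ρt)_1 − Σ(ρt)_2) / ρ_m.
Σt_1 = 27.9 km; Σt_2 = 9.7 km; Σ(ρt)_1 = 77841; Σ(ρt)_2 = 22808.58 (in km·kg/m³).
e = (27.9 − 9.7) − (77841 − 22808.58) / 3323 = 1.64 km.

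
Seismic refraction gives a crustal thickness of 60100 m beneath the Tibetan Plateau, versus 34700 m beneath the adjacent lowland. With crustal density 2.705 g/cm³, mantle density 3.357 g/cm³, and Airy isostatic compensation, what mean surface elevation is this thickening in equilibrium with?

4930 m

Excess crust Δ = 60100 m − 34700 m = 25400 m, split between elevation h and root r with h + r = Δ.
Airy balance ρ_c h = (ρ_m − ρ_c) r gives r = h ρ_c/(ρ_m − ρ_c), so h (1 + ρ_c/(ρ_m − ρ_c)) = Δ, i.e. h = Δ (ρ_m − ρ_c)/ρ_m.
h = 25400 m × 0.652/3.357 = 4930 m.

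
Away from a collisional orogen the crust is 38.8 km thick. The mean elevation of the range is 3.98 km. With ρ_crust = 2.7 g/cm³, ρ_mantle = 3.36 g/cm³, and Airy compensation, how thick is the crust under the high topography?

Root depth r = h ρ_c / (ρ_m − ρ_c) = 3.98 km × 2.7 / 0.66 = 16.28 km.
Total thickness = T + h + r = 38.8 km + 3.98 km + 16.28 km = 59.1 km.

59.1 km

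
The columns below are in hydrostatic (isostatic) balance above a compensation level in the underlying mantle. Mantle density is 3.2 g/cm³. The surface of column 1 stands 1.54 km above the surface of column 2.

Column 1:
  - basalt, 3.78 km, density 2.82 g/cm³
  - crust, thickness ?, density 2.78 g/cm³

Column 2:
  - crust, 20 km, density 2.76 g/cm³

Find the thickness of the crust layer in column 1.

Take the compensation level at the base of the deeper column (depth z_c below the surface of column 1) and equate Σ ρ_i t_i down to z_c; mantle fills any gap and the z_c terms cancel.
Column 1: 3.78×2.82 + x×2.78 + (z_c − 3.78 − x)×3.2
Column 2: 1.54×0 + 20×2.76 + (z_c − 1.54 − 20)×3.2
The z_c×3.2 term appears on both sides and cancels. Collect the known terms of each column as K = Σ(ρt)_known − 3.2 × (depth of known layers): K_1 = 10.6596 − 3.2×3.78 = −1.4364; K_2 = 55.2 − 3.2×(1.54 + 20) = −13.728.
Balance: K_1 − x×(3.2 − 2.78) = K_2, so x = (K_1 − K_2)/(3.2 − 2.78) = 12.2916/0.42 = 29.3 km.

29.3 km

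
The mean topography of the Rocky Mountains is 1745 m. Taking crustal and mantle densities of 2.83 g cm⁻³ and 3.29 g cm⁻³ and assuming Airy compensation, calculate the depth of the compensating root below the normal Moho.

10700 m

For local isostatic compensation: the weight of the topography is balanced by the buoyancy of the root, ρ_c h = (ρ_m − ρ_c) r.
r = h · ρ_c / (ρ_m − ρ_c) = 1745 m × 2.83 / (3.29 − 2.83) = 10700 m.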